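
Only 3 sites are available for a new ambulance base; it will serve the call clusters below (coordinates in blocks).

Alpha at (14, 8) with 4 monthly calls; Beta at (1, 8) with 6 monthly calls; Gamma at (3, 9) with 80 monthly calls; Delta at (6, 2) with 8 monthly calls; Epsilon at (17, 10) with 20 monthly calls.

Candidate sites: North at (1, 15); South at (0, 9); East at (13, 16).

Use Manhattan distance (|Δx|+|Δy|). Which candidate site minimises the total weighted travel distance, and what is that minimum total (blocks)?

Total weighted distance at each candidate:
  North (1, 15): total = 1326
  South (0, 9): total = 776
  East (13, 16): total = 1884
Minimum is at South with total 776 blocks.

South, total 776 blocks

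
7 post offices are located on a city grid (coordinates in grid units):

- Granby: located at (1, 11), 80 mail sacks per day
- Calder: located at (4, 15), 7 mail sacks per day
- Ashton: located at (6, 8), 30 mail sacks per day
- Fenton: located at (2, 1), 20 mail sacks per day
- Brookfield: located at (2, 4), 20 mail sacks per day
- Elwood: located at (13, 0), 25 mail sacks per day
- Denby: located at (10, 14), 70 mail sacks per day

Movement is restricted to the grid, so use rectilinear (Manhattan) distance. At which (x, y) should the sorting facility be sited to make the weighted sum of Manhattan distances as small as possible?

(4, 11)

Manhattan distance separates: Σwᵢ(|x−xᵢ|+|y−yᵢ|) = Σwᵢ|x−xᵢ| + Σwᵢ|y−yᵢ|, so x and y are optimised independently as 1-D weighted medians.
Total weight W = 252; half = 126.
x-coordinate, sorted with cumulative weight:
  x=1 (Granby, w=80) cum 80
  x=2 (Fenton, w=20) cum 100
  x=2 (Brookfield, w=20) cum 120
  x=4 (Calder, w=7) cum 127  ← median
  x=6 (Ashton, w=30) cum 157
  x=10 (Denby, w=70) cum 227
  x=13 (Elwood, w=25) cum 252
⇒ x* = 4
y-coordinate, sorted with cumulative weight:
  y=0 (Elwood, w=25) cum 25
  y=1 (Fenton, w=20) cum 45
  y=4 (Brookfield, w=20) cum 65
  y=8 (Ashton, w=30) cum 95
  y=11 (Granby, w=80) cum 175  ← median
  y=14 (Denby, w=70) cum 245
  y=15 (Calder, w=7) cum 252
⇒ y* = 11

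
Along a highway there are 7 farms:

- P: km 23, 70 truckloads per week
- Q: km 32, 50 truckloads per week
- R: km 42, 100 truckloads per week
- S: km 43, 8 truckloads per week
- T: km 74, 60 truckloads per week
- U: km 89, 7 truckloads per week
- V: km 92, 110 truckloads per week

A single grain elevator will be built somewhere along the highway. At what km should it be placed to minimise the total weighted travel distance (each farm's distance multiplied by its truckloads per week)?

For a sum of weighted absolute distances on a line, the optimum is the weighted median (not the mean). Total weight W = 405; half-weight = 202.5.
Sort by position and accumulate weight:
  km 23 (P, w=70) → cum 70
  km 32 (Q, w=50) → cum 120
  km 42 (R, w=100) → cum 220  ≥ 202.5 → median here
  km 43 (S, w=8) → cum 228
  km 74 (T, w=60) → cum 288
  km 89 (U, w=7) → cum 295
  km 92 (V, w=110) → cum 405
Optimal location: km 42.

x = 42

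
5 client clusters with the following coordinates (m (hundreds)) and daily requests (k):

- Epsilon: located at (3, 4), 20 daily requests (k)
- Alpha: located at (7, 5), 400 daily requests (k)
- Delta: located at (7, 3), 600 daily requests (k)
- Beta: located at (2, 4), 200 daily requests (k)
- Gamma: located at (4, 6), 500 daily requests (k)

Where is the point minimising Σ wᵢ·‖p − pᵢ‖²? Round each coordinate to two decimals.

The minimiser of Σwᵢ‖p−pᵢ‖² is the weighted centroid p* = (Σwᵢpᵢ)/(Σwᵢ).
Σwᵢ = 1720.
Σwᵢxᵢ = 20·3 + 400·7 + 600·7 + 200·2 + 500·4 = 9460.
Σwᵢyᵢ = 20·4 + 400·5 + 600·3 + 200·4 + 500·6 = 7680.
x* = 9460/1720 = 5.50, y* = 7680/1720 = 4.47.

(5.50, 4.47)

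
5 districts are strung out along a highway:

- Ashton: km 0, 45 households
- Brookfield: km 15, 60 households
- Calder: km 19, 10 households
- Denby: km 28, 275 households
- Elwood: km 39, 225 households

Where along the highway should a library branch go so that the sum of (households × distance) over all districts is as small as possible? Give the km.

x = 28

For a sum of weighted absolute distances on a line, the optimum is the weighted median (not the mean). Total weight W = 615; half-weight = 307.5.
Sort by position and accumulate weight:
  km 0 (Ashton, w=45) → cum 45
  km 15 (Brookfield, w=60) → cum 105
  km 19 (Calder, w=10) → cum 115
  km 28 (Denby, w=275) → cum 390  ≥ 307.5 → median here
  km 39 (Elwood, w=225) → cum 615
Optimal location: km 28.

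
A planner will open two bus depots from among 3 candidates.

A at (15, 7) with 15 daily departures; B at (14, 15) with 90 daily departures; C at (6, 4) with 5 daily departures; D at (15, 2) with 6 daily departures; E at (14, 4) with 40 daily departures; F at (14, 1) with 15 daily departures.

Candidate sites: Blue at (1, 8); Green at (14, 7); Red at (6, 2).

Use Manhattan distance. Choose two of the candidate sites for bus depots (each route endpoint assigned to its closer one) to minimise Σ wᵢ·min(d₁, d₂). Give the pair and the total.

Evaluate every pair (each demand assigned to the nearer of the two):
  {Green, Red}: total = 991
  {Blue, Green}: total = 1026
  {Blue, Red}: total = 2609
Best pair: {Green, Red} with total 991.

{Green, Red}, total 991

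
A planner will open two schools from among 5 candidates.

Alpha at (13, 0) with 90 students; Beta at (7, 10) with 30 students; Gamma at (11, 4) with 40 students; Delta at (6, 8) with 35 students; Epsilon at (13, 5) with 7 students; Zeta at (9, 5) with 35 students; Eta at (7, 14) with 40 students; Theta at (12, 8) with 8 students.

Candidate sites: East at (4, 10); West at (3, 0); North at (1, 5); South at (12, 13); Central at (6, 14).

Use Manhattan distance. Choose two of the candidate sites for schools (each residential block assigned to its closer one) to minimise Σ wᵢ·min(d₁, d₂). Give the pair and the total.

{West, Central}, total 2366

Evaluate every pair (each demand assigned to the nearer of the two):
  {West, Central}: total = 2366
  {East, West}: total = 2418
  {South, Central}: total = 2548
  {East, South}: total = 2583
  {West, South}: total = 2653
  {North, South}: total = 2803
  {North, Central}: total = 2830
  {East, North}: total = 2924
  {West, North}: total = 3026
  {East, Central}: total = 3028
Best pair: {West, Central} with total 2366.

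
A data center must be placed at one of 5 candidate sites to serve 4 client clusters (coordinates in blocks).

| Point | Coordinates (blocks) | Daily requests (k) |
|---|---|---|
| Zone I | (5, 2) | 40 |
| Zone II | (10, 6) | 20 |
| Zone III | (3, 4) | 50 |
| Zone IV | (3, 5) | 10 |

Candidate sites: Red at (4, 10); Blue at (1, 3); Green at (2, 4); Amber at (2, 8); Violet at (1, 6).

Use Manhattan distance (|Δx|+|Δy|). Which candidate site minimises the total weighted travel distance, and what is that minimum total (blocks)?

Green, total 470 blocks

Total weighted distance at each candidate:
  Red (4, 10): total = 970
  Blue (1, 3): total = 630
  Green (2, 4): total = 470
  Amber (2, 8): total = 850
  Violet (1, 6): total = 730
Minimum is at Green with total 470 blocks.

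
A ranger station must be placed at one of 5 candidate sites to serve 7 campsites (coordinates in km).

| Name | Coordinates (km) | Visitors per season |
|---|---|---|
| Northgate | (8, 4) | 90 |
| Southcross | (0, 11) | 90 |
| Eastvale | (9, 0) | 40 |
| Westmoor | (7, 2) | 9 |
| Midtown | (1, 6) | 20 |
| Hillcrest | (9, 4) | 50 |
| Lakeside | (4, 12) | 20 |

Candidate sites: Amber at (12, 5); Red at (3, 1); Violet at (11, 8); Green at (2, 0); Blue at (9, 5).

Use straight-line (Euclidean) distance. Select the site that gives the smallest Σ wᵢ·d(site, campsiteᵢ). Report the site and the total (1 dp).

Blue, total 1716.5 km

Total weighted distance at each candidate:
  Amber (12, 5): total = 2455.9
  Red (3, 1): total = 2408.9
  Violet (11, 8): total = 2459.7
  Green (2, 0): total = 2751.8
  Blue (9, 5): total = 1716.5
Minimum is at Blue with total 1716.5 km.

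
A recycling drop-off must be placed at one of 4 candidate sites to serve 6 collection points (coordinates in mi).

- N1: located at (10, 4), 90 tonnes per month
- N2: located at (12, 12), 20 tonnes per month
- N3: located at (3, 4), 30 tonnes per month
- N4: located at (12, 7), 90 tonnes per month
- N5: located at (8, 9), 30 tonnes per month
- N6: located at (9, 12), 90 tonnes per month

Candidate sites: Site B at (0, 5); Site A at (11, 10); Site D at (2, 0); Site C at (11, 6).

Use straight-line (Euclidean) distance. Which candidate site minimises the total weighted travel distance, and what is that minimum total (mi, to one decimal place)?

Total weighted distance at each candidate:
  Site B (0, 5): total = 3666.6
  Site A (11, 10): total = 1526.2
  Site D (2, 0): total = 3914.5
  Site C (11, 6): total = 1394.1
Minimum is at Site C with total 1394.1 mi.

Site C, total 1394.1 mi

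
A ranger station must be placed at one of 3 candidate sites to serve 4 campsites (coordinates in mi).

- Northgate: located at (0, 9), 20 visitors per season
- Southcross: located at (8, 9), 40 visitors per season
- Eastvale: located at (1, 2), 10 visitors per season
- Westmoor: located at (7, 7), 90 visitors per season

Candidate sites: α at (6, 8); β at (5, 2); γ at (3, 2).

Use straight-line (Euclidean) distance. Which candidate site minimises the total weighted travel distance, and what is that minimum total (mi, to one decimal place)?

Total weighted distance at each candidate:
  α (6, 8): total = 416.5
  β (5, 2): total = 1001.3
  γ (3, 2): total = 1092.7
Minimum is at α with total 416.5 mi.

α, total 416.5 mi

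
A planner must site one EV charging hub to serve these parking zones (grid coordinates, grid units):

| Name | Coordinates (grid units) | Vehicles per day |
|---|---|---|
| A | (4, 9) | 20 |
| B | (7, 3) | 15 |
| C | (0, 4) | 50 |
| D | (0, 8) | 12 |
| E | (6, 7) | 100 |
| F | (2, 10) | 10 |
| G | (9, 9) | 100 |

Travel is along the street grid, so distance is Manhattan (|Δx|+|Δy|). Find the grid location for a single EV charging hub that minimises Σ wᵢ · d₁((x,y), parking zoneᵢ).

(6, 7)

Manhattan distance separates: Σwᵢ(|x−xᵢ|+|y−yᵢ|) = Σwᵢ|x−xᵢ| + Σwᵢ|y−yᵢ|, so x and y are optimised independently as 1-D weighted medians.
Total weight W = 307; half = 153.5.
x-coordinate, sorted with cumulative weight:
  x=0 (C, w=50) cum 50
  x=0 (D, w=12) cum 62
  x=2 (F, w=10) cum 72
  x=4 (A, w=20) cum 92
  x=6 (E, w=100) cum 192  ← median
  x=7 (B, w=15) cum 207
  x=9 (G, w=100) cum 307
⇒ x* = 6
y-coordinate, sorted with cumulative weight:
  y=3 (B, w=15) cum 15
  y=4 (C, w=50) cum 65
  y=7 (E, w=100) cum 165  ← median
  y=8 (D, w=12) cum 177
  y=9 (A, w=20) cum 197
  y=9 (G, w=100) cum 297
  y=10 (F, w=10) cum 307
⇒ y* = 7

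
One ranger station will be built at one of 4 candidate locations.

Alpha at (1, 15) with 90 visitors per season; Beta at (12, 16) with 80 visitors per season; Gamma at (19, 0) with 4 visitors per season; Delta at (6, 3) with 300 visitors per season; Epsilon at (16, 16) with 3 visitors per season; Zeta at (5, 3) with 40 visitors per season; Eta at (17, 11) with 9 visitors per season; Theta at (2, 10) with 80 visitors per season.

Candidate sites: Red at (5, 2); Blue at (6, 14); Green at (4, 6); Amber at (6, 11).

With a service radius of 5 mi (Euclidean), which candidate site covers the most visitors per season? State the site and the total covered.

Coverage radius r = 5 mi; a point is covered iff (Δx)²+(Δy)² ≤ 5² = 25.
  Red (5, 2): covers {Delta, Zeta} → 340
  Blue (6, 14): covers {none} → 0
  Green (4, 6): covers {Delta, Zeta, Theta} → 420
  Amber (6, 11): covers {Theta} → 80
Maximum coverage at Green: 420 visitors per season.

Green, covering 420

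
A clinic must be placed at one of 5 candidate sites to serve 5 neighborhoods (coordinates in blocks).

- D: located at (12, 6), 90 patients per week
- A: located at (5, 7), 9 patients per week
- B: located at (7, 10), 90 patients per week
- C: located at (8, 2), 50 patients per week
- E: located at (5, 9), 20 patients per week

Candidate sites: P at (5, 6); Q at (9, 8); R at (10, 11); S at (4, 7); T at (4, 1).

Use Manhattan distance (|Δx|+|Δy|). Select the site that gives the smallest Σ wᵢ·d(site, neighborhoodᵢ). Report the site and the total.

Q, total 1305 blocks

Total weighted distance at each candidate:
  P (5, 6): total = 1589
  Q (9, 8): total = 1305
  R (10, 11): total = 1761
  S (4, 7): total = 1869
  T (4, 1): total = 2743
Minimum is at Q with total 1305 blocks.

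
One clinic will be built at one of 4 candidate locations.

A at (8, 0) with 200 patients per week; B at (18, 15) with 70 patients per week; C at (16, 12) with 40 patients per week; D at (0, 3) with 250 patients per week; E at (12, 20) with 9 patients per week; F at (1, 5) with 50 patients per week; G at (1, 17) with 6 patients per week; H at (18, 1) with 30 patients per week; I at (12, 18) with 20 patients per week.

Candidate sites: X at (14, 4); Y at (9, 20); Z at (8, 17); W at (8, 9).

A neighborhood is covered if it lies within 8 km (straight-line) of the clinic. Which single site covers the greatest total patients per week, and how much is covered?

X, covering 230

Coverage radius r = 8 km; a point is covered iff (Δx)²+(Δy)² ≤ 8² = 64.
  X (14, 4): covers {A, H} → 230
  Y (9, 20): covers {E, I} → 29
  Z (8, 17): covers {E, G, I} → 35
  W (8, 9): covers {none} → 0
Maximum coverage at X: 230 patients per week.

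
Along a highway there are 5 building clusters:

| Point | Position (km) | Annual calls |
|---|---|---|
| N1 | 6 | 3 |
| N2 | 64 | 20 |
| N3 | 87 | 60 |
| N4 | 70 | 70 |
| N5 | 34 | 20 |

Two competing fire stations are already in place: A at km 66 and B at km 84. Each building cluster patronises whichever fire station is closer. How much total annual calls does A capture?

The indifferent point is the midpoint (66+84)/2 = 75; building clusters left of it (closer to A at 66) go to A, those right go to B.
  N1 at 6 (w=3) → A
  N5 at 34 (w=20) → A
  N2 at 64 (w=20) → A
  N4 at 70 (w=70) → A
  N3 at 87 (w=60) → B
A captures 113; B captures 60.

113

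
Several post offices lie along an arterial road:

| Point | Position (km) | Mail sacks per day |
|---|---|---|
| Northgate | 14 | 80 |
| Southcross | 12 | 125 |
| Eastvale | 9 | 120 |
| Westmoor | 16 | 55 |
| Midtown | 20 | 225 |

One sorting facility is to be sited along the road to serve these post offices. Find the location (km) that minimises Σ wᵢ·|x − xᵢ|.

For a sum of weighted absolute distances on a line, the optimum is the weighted median (not the mean). Total weight W = 605; half-weight = 302.5.
Sort by position and accumulate weight:
  km 9 (Eastvale, w=120) → cum 120
  km 12 (Southcross, w=125) → cum 245
  km 14 (Northgate, w=80) → cum 325  ≥ 302.5 → median here
  km 16 (Westmoor, w=55) → cum 380
  km 20 (Midtown, w=225) → cum 605
Optimal location: km 14.

x = 14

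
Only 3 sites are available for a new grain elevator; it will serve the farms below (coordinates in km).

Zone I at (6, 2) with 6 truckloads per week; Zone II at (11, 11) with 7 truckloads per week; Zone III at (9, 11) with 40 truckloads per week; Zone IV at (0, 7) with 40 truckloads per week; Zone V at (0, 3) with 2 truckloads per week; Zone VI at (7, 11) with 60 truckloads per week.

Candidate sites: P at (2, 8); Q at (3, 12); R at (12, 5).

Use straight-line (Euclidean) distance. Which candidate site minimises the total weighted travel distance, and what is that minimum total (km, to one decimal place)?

Total weighted distance at each candidate:
  P (2, 8): total = 864.4
  Q (3, 12): total = 862.0
  R (12, 5): total = 1330.7
Minimum is at Q with total 862.0 km.

Q, total 862.0 km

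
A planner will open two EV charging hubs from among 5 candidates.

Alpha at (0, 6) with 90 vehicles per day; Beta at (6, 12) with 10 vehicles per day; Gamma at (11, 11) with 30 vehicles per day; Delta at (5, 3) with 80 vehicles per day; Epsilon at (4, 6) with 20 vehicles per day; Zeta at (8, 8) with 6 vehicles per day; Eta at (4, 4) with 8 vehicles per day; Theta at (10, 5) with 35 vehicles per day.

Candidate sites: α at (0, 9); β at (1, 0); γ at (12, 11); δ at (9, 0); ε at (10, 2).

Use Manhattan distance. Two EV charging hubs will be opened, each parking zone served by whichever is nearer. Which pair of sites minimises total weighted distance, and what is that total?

Evaluate every pair (each demand assigned to the nearer of the two):
  {α, ε}: total = 1497
  {α, γ}: total = 1784
  {α, δ}: total = 1786
  {β, γ}: total = 1848
  {β, ε}: total = 1939
  {α, β}: total = 2050
  {β, δ}: total = 2230
  {γ, ε}: total = 2251
  {γ, δ}: total = 2554
  {δ, ε}: total = 2597
Best pair: {α, ε} with total 1497.

{α, ε}, total 1497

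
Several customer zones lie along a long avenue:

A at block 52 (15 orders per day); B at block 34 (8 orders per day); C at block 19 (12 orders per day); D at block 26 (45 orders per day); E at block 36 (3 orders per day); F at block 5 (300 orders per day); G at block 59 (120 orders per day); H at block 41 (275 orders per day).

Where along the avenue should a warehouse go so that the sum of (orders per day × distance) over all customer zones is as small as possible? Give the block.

For a sum of weighted absolute distances on a line, the optimum is the weighted median (not the mean). Total weight W = 778; half-weight = 389.
Sort by position and accumulate weight:
  block 5 (F, w=300) → cum 300
  block 19 (C, w=12) → cum 312
  block 26 (D, w=45) → cum 357
  block 34 (B, w=8) → cum 365
  block 36 (E, w=3) → cum 368
  block 41 (H, w=275) → cum 643  ≥ 389 → median here
  block 52 (A, w=15) → cum 658
  block 59 (G, w=120) → cum 778
Optimal location: block 41.

x = 41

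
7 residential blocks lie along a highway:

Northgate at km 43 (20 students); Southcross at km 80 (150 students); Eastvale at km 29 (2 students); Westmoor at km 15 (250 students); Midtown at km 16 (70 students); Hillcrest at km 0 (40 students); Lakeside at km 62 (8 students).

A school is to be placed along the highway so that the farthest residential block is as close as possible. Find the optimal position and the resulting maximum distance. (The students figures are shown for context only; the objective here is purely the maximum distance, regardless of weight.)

location 40, max distance 40

The 1-center on a line is the midpoint of the two extreme points: leftmost at 0, rightmost at 80.
Optimal location = (0 + 80)/2 = 40; maximum distance = (80 − 0)/2 = 40.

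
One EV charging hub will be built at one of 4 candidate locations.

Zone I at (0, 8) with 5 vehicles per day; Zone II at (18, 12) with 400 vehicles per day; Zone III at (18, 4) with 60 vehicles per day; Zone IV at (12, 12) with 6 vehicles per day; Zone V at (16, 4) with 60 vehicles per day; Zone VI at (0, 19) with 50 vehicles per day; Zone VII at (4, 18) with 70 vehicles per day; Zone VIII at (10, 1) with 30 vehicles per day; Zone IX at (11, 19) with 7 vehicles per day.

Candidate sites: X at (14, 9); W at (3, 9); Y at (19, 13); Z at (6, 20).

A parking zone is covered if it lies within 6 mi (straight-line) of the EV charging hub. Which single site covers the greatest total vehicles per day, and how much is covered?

Coverage radius r = 6 mi; a point is covered iff (Δx)²+(Δy)² ≤ 6² = 36.
  X (14, 9): covers {Zone II, Zone IV, Zone V} → 466
  W (3, 9): covers {Zone I} → 5
  Y (19, 13): covers {Zone II} → 400
  Z (6, 20): covers {Zone VII, Zone IX} → 77
Maximum coverage at X: 466 vehicles per day.

X, covering 466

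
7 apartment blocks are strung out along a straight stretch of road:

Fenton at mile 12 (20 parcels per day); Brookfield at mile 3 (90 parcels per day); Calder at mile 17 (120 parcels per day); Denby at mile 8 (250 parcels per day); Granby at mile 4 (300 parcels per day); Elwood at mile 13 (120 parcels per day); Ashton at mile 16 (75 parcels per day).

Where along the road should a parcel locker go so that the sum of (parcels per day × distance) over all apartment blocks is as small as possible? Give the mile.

For a sum of weighted absolute distances on a line, the optimum is the weighted median (not the mean). Total weight W = 975; half-weight = 487.5.
Sort by position and accumulate weight:
  mile 3 (Brookfield, w=90) → cum 90
  mile 4 (Granby, w=300) → cum 390
  mile 8 (Denby, w=250) → cum 640  ≥ 487.5 → median here
  mile 12 (Fenton, w=20) → cum 660
  mile 13 (Elwood, w=120) → cum 780
  mile 16 (Ashton, w=75) → cum 855
  mile 17 (Calder, w=120) → cum 975
Optimal location: mile 8.

x = 8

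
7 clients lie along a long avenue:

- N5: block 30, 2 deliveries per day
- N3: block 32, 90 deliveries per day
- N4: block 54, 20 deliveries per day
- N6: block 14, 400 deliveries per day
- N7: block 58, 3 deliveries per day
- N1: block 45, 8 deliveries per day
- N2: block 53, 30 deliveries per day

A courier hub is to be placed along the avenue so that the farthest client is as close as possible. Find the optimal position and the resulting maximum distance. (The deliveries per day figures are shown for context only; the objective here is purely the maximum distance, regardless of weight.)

The 1-center on a line is the midpoint of the two extreme points: leftmost at 14, rightmost at 58.
Optimal location = (14 + 58)/2 = 36; maximum distance = (58 − 14)/2 = 22.

location 36, max distance 22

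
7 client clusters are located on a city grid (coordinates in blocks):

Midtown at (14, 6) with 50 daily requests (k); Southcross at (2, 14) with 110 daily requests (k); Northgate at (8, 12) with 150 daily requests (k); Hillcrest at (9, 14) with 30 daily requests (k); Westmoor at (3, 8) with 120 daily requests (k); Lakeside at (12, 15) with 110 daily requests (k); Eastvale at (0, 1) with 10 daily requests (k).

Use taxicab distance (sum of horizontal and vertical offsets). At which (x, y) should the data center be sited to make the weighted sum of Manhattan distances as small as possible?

Manhattan distance separates: Σwᵢ(|x−xᵢ|+|y−yᵢ|) = Σwᵢ|x−xᵢ| + Σwᵢ|y−yᵢ|, so x and y are optimised independently as 1-D weighted medians.
Total weight W = 580; half = 290.
x-coordinate, sorted with cumulative weight:
  x=0 (Eastvale, w=10) cum 10
  x=2 (Southcross, w=110) cum 120
  x=3 (Westmoor, w=120) cum 240
  x=8 (Northgate, w=150) cum 390  ← median
  x=9 (Hillcrest, w=30) cum 420
  x=12 (Lakeside, w=110) cum 530
  x=14 (Midtown, w=50) cum 580
⇒ x* = 8
y-coordinate, sorted with cumulative weight:
  y=1 (Eastvale, w=10) cum 10
  y=6 (Midtown, w=50) cum 60
  y=8 (Westmoor, w=120) cum 180
  y=12 (Northgate, w=150) cum 330  ← median
  y=14 (Southcross, w=110) cum 440
  y=14 (Hillcrest, w=30) cum 470
  y=15 (Lakeside, w=110) cum 580
⇒ y* = 12

(8, 12)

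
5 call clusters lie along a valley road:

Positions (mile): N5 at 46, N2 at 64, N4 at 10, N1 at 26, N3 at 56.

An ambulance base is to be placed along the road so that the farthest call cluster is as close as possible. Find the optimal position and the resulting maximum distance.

The 1-center on a line is the midpoint of the two extreme points: leftmost at 10, rightmost at 64.
Optimal location = (10 + 64)/2 = 37; maximum distance = (64 − 10)/2 = 27.

location 37, max distance 27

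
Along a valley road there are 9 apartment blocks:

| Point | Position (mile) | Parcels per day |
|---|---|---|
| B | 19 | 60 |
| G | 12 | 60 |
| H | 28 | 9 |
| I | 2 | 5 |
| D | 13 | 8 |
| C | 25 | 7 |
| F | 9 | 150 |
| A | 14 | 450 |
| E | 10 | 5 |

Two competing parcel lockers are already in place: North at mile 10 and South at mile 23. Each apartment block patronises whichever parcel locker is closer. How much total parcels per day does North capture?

The indifferent point is the midpoint (10+23)/2 = 16.5; apartment blocks left of it (closer to North at 10) go to North, those right go to South.
  I at 2 (w=5) → North
  F at 9 (w=150) → North
  E at 10 (w=5) → North
  G at 12 (w=60) → North
  D at 13 (w=8) → North
  A at 14 (w=450) → North
  B at 19 (w=60) → South
  C at 25 (w=7) → South
  H at 28 (w=9) → South
North captures 678; South captures 76.

678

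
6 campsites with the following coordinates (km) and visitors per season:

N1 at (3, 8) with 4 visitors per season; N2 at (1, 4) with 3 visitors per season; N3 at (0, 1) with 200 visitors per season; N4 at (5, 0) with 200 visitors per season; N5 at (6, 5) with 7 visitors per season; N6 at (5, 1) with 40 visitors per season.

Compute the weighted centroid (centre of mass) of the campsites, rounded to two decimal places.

The minimiser of Σwᵢ‖p−pᵢ‖² is the weighted centroid p* = (Σwᵢpᵢ)/(Σwᵢ).
Σwᵢ = 454.
Σwᵢxᵢ = 4·3 + 3·1 + 200·0 + 200·5 + 7·6 + 40·5 = 1257.
Σwᵢyᵢ = 4·8 + 3·4 + 200·1 + 200·0 + 7·5 + 40·1 = 319.
x* = 1257/454 = 2.77, y* = 319/454 = 0.70.

(2.77, 0.70)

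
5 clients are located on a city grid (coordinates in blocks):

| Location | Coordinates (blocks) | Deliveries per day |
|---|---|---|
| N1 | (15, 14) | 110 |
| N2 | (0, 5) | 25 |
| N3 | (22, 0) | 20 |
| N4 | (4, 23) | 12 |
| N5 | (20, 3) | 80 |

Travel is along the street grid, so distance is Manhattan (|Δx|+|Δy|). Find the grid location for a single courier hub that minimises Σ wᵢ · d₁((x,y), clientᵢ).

Manhattan distance separates: Σwᵢ(|x−xᵢ|+|y−yᵢ|) = Σwᵢ|x−xᵢ| + Σwᵢ|y−yᵢ|, so x and y are optimised independently as 1-D weighted medians.
Total weight W = 247; half = 123.5.
x-coordinate, sorted with cumulative weight:
  x=0 (N2, w=25) cum 25
  x=4 (N4, w=12) cum 37
  x=15 (N1, w=110) cum 147  ← median
  x=20 (N5, w=80) cum 227
  x=22 (N3, w=20) cum 247
⇒ x* = 15
y-coordinate, sorted with cumulative weight:
  y=0 (N3, w=20) cum 20
  y=3 (N5, w=80) cum 100
  y=5 (N2, w=25) cum 125  ← median
  y=14 (N1, w=110) cum 235
  y=23 (N4, w=12) cum 247
⇒ y* = 5

(15, 5)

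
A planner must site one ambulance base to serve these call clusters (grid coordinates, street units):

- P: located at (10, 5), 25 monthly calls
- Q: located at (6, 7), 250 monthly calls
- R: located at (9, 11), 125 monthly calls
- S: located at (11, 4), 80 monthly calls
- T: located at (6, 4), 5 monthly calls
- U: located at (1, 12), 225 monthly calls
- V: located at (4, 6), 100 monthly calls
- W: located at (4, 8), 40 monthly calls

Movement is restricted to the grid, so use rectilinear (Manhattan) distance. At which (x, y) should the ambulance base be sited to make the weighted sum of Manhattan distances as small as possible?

(6, 7)

Manhattan distance separates: Σwᵢ(|x−xᵢ|+|y−yᵢ|) = Σwᵢ|x−xᵢ| + Σwᵢ|y−yᵢ|, so x and y are optimised independently as 1-D weighted medians.
Total weight W = 850; half = 425.
x-coordinate, sorted with cumulative weight:
  x=1 (U, w=225) cum 225
  x=4 (V, w=100) cum 325
  x=4 (W, w=40) cum 365
  x=6 (Q, w=250) cum 615  ← median
  x=6 (T, w=5) cum 620
  x=9 (R, w=125) cum 745
  x=10 (P, w=25) cum 770
  x=11 (S, w=80) cum 850
⇒ x* = 6
y-coordinate, sorted with cumulative weight:
  y=4 (S, w=80) cum 80
  y=4 (T, w=5) cum 85
  y=5 (P, w=25) cum 110
  y=6 (V, w=100) cum 210
  y=7 (Q, w=250) cum 460  ← median
  y=8 (W, w=40) cum 500
  y=11 (R, w=125) cum 625
  y=12 (U, w=225) cum 850
⇒ y* = 7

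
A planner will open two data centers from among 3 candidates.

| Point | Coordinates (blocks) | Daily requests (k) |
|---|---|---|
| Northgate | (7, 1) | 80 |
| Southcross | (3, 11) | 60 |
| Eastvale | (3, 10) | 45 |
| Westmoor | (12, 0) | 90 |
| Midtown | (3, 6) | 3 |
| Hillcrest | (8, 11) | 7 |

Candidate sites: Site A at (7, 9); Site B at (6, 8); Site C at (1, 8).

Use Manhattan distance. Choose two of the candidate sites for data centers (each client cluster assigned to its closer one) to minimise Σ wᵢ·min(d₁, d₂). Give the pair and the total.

{Site A, Site C}, total 2413

Evaluate every pair (each demand assigned to the nearer of the two):
  {Site A, Site C}: total = 2413
  {Site B, Site C}: total = 2427
  {Site A, Site B}: total = 2521
Best pair: {Site A, Site C} with total 2413.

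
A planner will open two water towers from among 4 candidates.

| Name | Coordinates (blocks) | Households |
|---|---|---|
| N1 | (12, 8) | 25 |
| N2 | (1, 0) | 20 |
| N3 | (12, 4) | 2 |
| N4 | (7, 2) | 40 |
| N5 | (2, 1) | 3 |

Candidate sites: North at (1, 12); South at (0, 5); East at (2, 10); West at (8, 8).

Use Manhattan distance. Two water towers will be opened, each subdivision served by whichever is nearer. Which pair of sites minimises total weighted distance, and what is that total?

Evaluate every pair (each demand assigned to the nearer of the two):
  {South, West}: total = 534
  {East, West}: total = 643
  {North, West}: total = 672
  {South, East}: total = 864
  {North, South}: total = 939
  {North, East}: total = 1099
Best pair: {South, West} with total 534.

{South, West}, total 534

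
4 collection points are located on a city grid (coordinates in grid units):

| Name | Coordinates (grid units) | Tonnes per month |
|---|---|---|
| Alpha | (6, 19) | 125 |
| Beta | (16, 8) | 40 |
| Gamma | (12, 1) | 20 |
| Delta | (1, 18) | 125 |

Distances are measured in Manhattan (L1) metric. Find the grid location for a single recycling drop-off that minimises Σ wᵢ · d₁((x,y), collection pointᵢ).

Manhattan distance separates: Σwᵢ(|x−xᵢ|+|y−yᵢ|) = Σwᵢ|x−xᵢ| + Σwᵢ|y−yᵢ|, so x and y are optimised independently as 1-D weighted medians.
Total weight W = 310; half = 155.
x-coordinate, sorted with cumulative weight:
  x=1 (Delta, w=125) cum 125
  x=6 (Alpha, w=125) cum 250  ← median
  x=12 (Gamma, w=20) cum 270
  x=16 (Beta, w=40) cum 310
⇒ x* = 6
y-coordinate, sorted with cumulative weight:
  y=1 (Gamma, w=20) cum 20
  y=8 (Beta, w=40) cum 60
  y=18 (Delta, w=125) cum 185  ← median
  y=19 (Alpha, w=125) cum 310
⇒ y* = 18

(6, 18)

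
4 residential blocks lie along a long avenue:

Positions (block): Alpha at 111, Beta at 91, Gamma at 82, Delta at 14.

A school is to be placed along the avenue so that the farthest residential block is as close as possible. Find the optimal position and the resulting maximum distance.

location 62.5, max distance 48.5

The 1-center on a line is the midpoint of the two extreme points: leftmost at 14, rightmost at 111.
Optimal location = (14 + 111)/2 = 62.5; maximum distance = (111 − 14)/2 = 48.5.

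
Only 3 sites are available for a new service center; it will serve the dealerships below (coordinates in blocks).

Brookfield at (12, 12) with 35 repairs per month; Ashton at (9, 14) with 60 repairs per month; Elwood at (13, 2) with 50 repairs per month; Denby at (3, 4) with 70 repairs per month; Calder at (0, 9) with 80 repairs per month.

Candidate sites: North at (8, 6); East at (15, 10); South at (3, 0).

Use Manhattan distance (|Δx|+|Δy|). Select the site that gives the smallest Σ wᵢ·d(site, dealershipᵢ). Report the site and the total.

Total weighted distance at each candidate:
  North (8, 6): total = 2710
  East (15, 10): total = 3815
  South (3, 0): total = 3775
Minimum is at North with total 2710 blocks.

North, total 2710 blocks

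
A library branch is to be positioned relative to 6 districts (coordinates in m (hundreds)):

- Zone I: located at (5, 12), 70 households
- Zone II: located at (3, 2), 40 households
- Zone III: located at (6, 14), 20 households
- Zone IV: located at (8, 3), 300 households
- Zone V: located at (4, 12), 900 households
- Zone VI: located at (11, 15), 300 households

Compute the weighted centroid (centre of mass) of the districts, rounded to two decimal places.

(6.07, 10.67)

The minimiser of Σwᵢ‖p−pᵢ‖² is the weighted centroid p* = (Σwᵢpᵢ)/(Σwᵢ).
Σwᵢ = 1630.
Σwᵢxᵢ = 70·5 + 40·3 + 20·6 + 300·8 + 900·4 + 300·11 = 9890.
Σwᵢyᵢ = 70·12 + 40·2 + 20·14 + 300·3 + 900·12 + 300·15 = 17400.
x* = 9890/1630 = 6.07, y* = 17400/1630 = 10.67.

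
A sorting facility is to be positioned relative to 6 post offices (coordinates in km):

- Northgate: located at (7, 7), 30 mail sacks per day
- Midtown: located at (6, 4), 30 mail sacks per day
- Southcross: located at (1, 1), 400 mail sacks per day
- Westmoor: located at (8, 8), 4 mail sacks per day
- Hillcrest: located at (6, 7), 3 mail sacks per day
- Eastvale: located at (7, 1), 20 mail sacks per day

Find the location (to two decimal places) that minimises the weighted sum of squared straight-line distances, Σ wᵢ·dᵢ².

(2.01, 1.65)

The minimiser of Σwᵢ‖p−pᵢ‖² is the weighted centroid p* = (Σwᵢpᵢ)/(Σwᵢ).
Σwᵢ = 487.
Σwᵢxᵢ = 30·7 + 30·6 + 400·1 + 4·8 + 3·6 + 20·7 = 980.
Σwᵢyᵢ = 30·7 + 30·4 + 400·1 + 4·8 + 3·7 + 20·1 = 803.
x* = 980/487 = 2.01, y* = 803/487 = 1.65.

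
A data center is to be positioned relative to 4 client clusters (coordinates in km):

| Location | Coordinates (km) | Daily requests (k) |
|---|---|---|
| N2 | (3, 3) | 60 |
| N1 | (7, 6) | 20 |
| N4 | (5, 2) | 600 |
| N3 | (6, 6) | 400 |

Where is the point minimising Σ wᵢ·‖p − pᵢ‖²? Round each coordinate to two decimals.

(5.30, 3.61)

The minimiser of Σwᵢ‖p−pᵢ‖² is the weighted centroid p* = (Σwᵢpᵢ)/(Σwᵢ).
Σwᵢ = 1080.
Σwᵢxᵢ = 60·3 + 20·7 + 600·5 + 400·6 = 5720.
Σwᵢyᵢ = 60·3 + 20·6 + 600·2 + 400·6 = 3900.
x* = 5720/1080 = 5.30, y* = 3900/1080 = 3.61.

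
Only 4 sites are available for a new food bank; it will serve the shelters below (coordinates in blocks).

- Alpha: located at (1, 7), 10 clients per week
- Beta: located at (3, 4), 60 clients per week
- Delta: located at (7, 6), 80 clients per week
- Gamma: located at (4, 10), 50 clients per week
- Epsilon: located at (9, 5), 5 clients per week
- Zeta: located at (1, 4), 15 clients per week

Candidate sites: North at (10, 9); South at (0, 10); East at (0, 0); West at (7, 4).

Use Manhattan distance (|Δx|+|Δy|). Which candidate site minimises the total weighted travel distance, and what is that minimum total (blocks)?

West, total 1045 blocks

Total weighted distance at each candidate:
  North (10, 9): total = 1895
  South (0, 10): total = 1835
  East (0, 0): total = 2385
  West (7, 4): total = 1045
Minimum is at West with total 1045 blocks.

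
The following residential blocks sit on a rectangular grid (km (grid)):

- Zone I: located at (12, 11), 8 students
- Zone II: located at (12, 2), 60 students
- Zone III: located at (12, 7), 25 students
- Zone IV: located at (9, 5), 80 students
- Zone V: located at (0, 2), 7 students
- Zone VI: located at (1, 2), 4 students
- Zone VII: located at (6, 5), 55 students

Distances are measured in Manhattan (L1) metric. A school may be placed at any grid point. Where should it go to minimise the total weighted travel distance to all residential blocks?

(9, 5)

Manhattan distance separates: Σwᵢ(|x−xᵢ|+|y−yᵢ|) = Σwᵢ|x−xᵢ| + Σwᵢ|y−yᵢ|, so x and y are optimised independently as 1-D weighted medians.
Total weight W = 239; half = 119.5.
x-coordinate, sorted with cumulative weight:
  x=0 (Zone V, w=7) cum 7
  x=1 (Zone VI, w=4) cum 11
  x=6 (Zone VII, w=55) cum 66
  x=9 (Zone IV, w=80) cum 146  ← median
  x=12 (Zone I, w=8) cum 154
  x=12 (Zone II, w=60) cum 214
  x=12 (Zone III, w=25) cum 239
⇒ x* = 9
y-coordinate, sorted with cumulative weight:
  y=2 (Zone II, w=60) cum 60
  y=2 (Zone V, w=7) cum 67
  y=2 (Zone VI, w=4) cum 71
  y=5 (Zone IV, w=80) cum 151  ← median
  y=5 (Zone VII, w=55) cum 206
  y=7 (Zone III, w=25) cum 231
  y=11 (Zone I, w=8) cum 239
⇒ y* = 5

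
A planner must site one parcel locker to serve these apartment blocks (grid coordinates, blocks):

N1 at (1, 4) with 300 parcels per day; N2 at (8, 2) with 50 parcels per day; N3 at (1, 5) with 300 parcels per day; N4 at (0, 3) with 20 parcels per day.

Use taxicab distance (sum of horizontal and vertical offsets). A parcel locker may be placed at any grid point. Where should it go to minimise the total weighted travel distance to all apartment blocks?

Manhattan distance separates: Σwᵢ(|x−xᵢ|+|y−yᵢ|) = Σwᵢ|x−xᵢ| + Σwᵢ|y−yᵢ|, so x and y are optimised independently as 1-D weighted medians.
Total weight W = 670; half = 335.
x-coordinate, sorted with cumulative weight:
  x=0 (N4, w=20) cum 20
  x=1 (N1, w=300) cum 320
  x=1 (N3, w=300) cum 620  ← median
  x=8 (N2, w=50) cum 670
⇒ x* = 1
y-coordinate, sorted with cumulative weight:
  y=2 (N2, w=50) cum 50
  y=3 (N4, w=20) cum 70
  y=4 (N1, w=300) cum 370  ← median
  y=5 (N3, w=300) cum 670
⇒ y* = 4

(1, 4)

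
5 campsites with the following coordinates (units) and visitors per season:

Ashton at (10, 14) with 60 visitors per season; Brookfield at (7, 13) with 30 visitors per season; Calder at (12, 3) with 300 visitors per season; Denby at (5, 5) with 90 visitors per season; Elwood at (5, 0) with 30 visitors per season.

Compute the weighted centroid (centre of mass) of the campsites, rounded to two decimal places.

The minimiser of Σwᵢ‖p−pᵢ‖² is the weighted centroid p* = (Σwᵢpᵢ)/(Σwᵢ).
Σwᵢ = 510.
Σwᵢxᵢ = 60·10 + 30·7 + 300·12 + 90·5 + 30·5 = 5010.
Σwᵢyᵢ = 60·14 + 30·13 + 300·3 + 90·5 + 30·0 = 2580.
x* = 5010/510 = 9.82, y* = 2580/510 = 5.06.

(9.82, 5.06)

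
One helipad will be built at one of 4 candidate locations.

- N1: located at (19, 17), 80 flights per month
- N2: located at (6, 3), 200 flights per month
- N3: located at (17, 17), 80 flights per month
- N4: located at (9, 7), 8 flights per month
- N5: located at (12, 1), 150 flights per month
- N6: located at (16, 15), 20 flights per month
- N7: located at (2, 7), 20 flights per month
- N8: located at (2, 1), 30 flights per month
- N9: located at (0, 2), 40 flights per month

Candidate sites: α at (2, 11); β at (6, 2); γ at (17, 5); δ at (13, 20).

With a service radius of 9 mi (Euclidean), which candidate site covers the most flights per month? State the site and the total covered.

β, covering 448

Coverage radius r = 9 mi; a point is covered iff (Δx)²+(Δy)² ≤ 9² = 81.
  α (2, 11): covers {N2, N4, N7} → 228
  β (6, 2): covers {N2, N4, N5, N7, N8, N9} → 448
  γ (17, 5): covers {N4, N5} → 158
  δ (13, 20): covers {N1, N3, N6} → 180
Maximum coverage at β: 448 flights per month.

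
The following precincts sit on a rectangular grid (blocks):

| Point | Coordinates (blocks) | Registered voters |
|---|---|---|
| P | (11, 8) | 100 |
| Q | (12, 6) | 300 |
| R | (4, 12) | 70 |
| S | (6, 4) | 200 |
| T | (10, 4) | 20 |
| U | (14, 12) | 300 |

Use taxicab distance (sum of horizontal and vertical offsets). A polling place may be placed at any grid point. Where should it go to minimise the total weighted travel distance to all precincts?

(12, 6)

Manhattan distance separates: Σwᵢ(|x−xᵢ|+|y−yᵢ|) = Σwᵢ|x−xᵢ| + Σwᵢ|y−yᵢ|, so x and y are optimised independently as 1-D weighted medians.
Total weight W = 990; half = 495.
x-coordinate, sorted with cumulative weight:
  x=4 (R, w=70) cum 70
  x=6 (S, w=200) cum 270
  x=10 (T, w=20) cum 290
  x=11 (P, w=100) cum 390
  x=12 (Q, w=300) cum 690  ← median
  x=14 (U, w=300) cum 990
⇒ x* = 12
y-coordinate, sorted with cumulative weight:
  y=4 (S, w=200) cum 200
  y=4 (T, w=20) cum 220
  y=6 (Q, w=300) cum 520  ← median
  y=8 (P, w=100) cum 620
  y=12 (R, w=70) cum 690
  y=12 (U, w=300) cum 990
⇒ y* = 6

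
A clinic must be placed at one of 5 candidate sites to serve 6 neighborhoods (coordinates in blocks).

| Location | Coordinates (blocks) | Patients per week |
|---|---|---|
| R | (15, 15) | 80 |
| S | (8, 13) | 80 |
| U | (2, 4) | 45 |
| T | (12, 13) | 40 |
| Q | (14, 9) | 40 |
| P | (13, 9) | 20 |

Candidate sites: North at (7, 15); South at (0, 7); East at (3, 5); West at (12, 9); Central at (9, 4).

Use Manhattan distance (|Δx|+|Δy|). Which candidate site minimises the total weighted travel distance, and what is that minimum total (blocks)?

West, total 2295 blocks

Total weighted distance at each candidate:
  North (7, 15): total = 2640
  South (0, 7): total = 4845
  East (3, 5): total = 4450
  West (12, 9): total = 2295
  Central (9, 4): total = 3535
Minimum is at West with total 2295 blocks.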